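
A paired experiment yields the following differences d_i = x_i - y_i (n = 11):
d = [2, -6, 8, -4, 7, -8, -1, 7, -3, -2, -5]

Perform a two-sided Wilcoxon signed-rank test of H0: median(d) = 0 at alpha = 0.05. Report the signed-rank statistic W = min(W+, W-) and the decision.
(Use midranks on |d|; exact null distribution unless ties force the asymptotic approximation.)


Step 1: Drop any zero differences (none here) and take |d_i|.
|d| = [2, 6, 8, 4, 7, 8, 1, 7, 3, 2, 5]
Step 2: Midrank |d_i| (ties get averaged ranks).
ranks: |2|->2.5, |6|->7, |8|->10.5, |4|->5, |7|->8.5, |8|->10.5, |1|->1, |7|->8.5, |3|->4, |2|->2.5, |5|->6
Step 3: Attach original signs; sum ranks with positive sign and with negative sign.
W+ = 2.5 + 10.5 + 8.5 + 8.5 = 30
W- = 7 + 5 + 10.5 + 1 + 4 + 2.5 + 6 = 36
(Check: W+ + W- = 66 should equal n(n+1)/2 = 66.)
Step 4: Test statistic W = min(W+, W-) = 30.
Step 5: Ties in |d|, so use the tie-corrected normal approximation.
        E[W] = n(n+1)/4 = 11*12/4 = 33.
        Tie groups: |d|=2 (t=2), |d|=7 (t=2), |d|=8 (t=2); sum(t^3 - t) = 18.
        Var[W] = n(n+1)(2n+1)/24 - sum(t^3-t)/48 = 3036/24 - 18/48 = 126.125.
        z = (W - E[W]) / sqrt(Var[W]) = (30 - 33) / 11.2305 = -0.2671.
        Two-sided p = 2*Phi(z) = 0.789370.
Step 6: alpha = 0.05. fail to reject H0.

W+ = 30, W- = 36, W = min = 30, p = 0.789370, fail to reject H0.


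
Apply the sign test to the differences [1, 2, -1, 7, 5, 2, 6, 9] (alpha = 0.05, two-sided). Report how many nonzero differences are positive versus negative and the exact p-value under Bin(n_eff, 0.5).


Step 1: Discard zero differences. Original n = 8; n_eff = number of nonzero differences = 8.
Nonzero differences (with sign): +1, +2, -1, +7, +5, +2, +6, +9
Step 2: Count signs: positive = 7, negative = 1.
Step 3: Under H0: P(positive) = 0.5, so the number of positives S ~ Bin(8, 0.5).
Step 4: Two-sided exact p-value = sum of Bin(8,0.5) probabilities at or below the observed probability = 0.070312.
Step 5: alpha = 0.05. fail to reject H0.

n_eff = 8, pos = 7, neg = 1, p = 0.070312, fail to reject H0.


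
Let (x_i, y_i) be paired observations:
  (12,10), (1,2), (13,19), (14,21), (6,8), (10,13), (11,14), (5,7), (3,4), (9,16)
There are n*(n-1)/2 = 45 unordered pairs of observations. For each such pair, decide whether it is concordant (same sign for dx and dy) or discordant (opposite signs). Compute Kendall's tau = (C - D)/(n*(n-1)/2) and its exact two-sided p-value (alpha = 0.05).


Step 1: Enumerate the 45 unordered pairs (i,j) with i<j and classify each by sign(x_j-x_i) * sign(y_j-y_i).
  (1,2):dx=-11,dy=-8->C; (1,3):dx=+1,dy=+9->C; (1,4):dx=+2,dy=+11->C; (1,5):dx=-6,dy=-2->C
  (1,6):dx=-2,dy=+3->D; (1,7):dx=-1,dy=+4->D; (1,8):dx=-7,dy=-3->C; (1,9):dx=-9,dy=-6->C
  (1,10):dx=-3,dy=+6->D; (2,3):dx=+12,dy=+17->C; (2,4):dx=+13,dy=+19->C; (2,5):dx=+5,dy=+6->C
  (2,6):dx=+9,dy=+11->C; (2,7):dx=+10,dy=+12->C; (2,8):dx=+4,dy=+5->C; (2,9):dx=+2,dy=+2->C
  (2,10):dx=+8,dy=+14->C; (3,4):dx=+1,dy=+2->C; (3,5):dx=-7,dy=-11->C; (3,6):dx=-3,dy=-6->C
  (3,7):dx=-2,dy=-5->C; (3,8):dx=-8,dy=-12->C; (3,9):dx=-10,dy=-15->C; (3,10):dx=-4,dy=-3->C
  (4,5):dx=-8,dy=-13->C; (4,6):dx=-4,dy=-8->C; (4,7):dx=-3,dy=-7->C; (4,8):dx=-9,dy=-14->C
  (4,9):dx=-11,dy=-17->C; (4,10):dx=-5,dy=-5->C; (5,6):dx=+4,dy=+5->C; (5,7):dx=+5,dy=+6->C
  (5,8):dx=-1,dy=-1->C; (5,9):dx=-3,dy=-4->C; (5,10):dx=+3,dy=+8->C; (6,7):dx=+1,dy=+1->C
  (6,8):dx=-5,dy=-6->C; (6,9):dx=-7,dy=-9->C; (6,10):dx=-1,dy=+3->D; (7,8):dx=-6,dy=-7->C
  (7,9):dx=-8,dy=-10->C; (7,10):dx=-2,dy=+2->D; (8,9):dx=-2,dy=-3->C; (8,10):dx=+4,dy=+9->C
  (9,10):dx=+6,dy=+12->C
Step 2: C = 40, D = 5, total pairs = 45.
Step 3: tau = (C - D)/(n(n-1)/2) = (40 - 5)/45 = 0.777778.
Step 4: Exact two-sided p-value (enumerate n! = 3628800 permutations of y under H0): p = 0.000946.
Step 5: alpha = 0.05. reject H0.

tau_b = 0.7778 (C=40, D=5), p = 0.000946, reject H0.


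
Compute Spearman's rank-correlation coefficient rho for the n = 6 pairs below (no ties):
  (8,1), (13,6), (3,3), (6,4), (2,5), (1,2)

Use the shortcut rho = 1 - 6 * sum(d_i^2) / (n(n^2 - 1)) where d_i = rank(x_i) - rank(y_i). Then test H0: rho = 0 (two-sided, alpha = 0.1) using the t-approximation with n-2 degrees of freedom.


Step 1: Rank x and y separately (midranks; no ties here).
rank(x): 8->5, 13->6, 3->3, 6->4, 2->2, 1->1
rank(y): 1->1, 6->6, 3->3, 4->4, 5->5, 2->2
Step 2: d_i = R_x(i) - R_y(i); compute d_i^2.
  (5-1)^2=16, (6-6)^2=0, (3-3)^2=0, (4-4)^2=0, (2-5)^2=9, (1-2)^2=1
sum(d^2) = 26.
Step 3: rho = 1 - 6*26 / (6*(6^2 - 1)) = 1 - 156/210 = 0.257143.
Step 4: Under H0, t = rho * sqrt((n-2)/(1-rho^2)) = 0.5322 ~ t(4).
Step 5: Two-sided p-value from the t-distribution with 4 df = 0.622787.
Step 6: alpha = 0.1. fail to reject H0.

rho = 0.2571, p = 0.622787, fail to reject H0 at alpha = 0.1.


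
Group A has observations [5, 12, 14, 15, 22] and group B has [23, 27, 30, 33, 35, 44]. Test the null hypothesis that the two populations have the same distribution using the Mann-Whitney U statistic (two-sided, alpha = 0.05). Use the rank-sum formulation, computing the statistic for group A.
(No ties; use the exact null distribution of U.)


Step 1: Combine and sort all 11 observations; assign midranks.
sorted (value, group): (5,X), (12,X), (14,X), (15,X), (22,X), (23,Y), (27,Y), (30,Y), (33,Y), (35,Y), (44,Y)
ranks: 5->1, 12->2, 14->3, 15->4, 22->5, 23->6, 27->7, 30->8, 33->9, 35->10, 44->11
Step 2: Rank sum for X: R1 = 1 + 2 + 3 + 4 + 5 = 15.
Step 3: U_X = R1 - n1(n1+1)/2 = 15 - 5*6/2 = 15 - 15 = 0.
       U_Y = n1*n2 - U_X = 30 - 0 = 30.
Step 4: No ties, so the exact null distribution of U (based on enumerating the C(11,5) = 462 equally likely rank assignments) gives the two-sided p-value.
Step 5: p-value = 0.004329; compare to alpha = 0.05. reject H0.

U_X = 0, p = 0.004329, reject H0 at alpha = 0.05.


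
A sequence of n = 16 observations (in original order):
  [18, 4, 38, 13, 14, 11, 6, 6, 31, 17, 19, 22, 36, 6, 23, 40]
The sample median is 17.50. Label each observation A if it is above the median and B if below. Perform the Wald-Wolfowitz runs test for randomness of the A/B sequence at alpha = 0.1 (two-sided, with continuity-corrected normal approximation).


Step 1: Compute median = 17.50; label A = above, B = below.
Labels in order: ABABBBBBABAAABAA  (n_A = 8, n_B = 8)
Step 2: Count runs R = 9.
Step 3: Under H0 (random ordering), E[R] = 2*n_A*n_B/(n_A+n_B) + 1 = 2*8*8/16 + 1 = 9.0000.
        Var[R] = 2*n_A*n_B*(2*n_A*n_B - n_A - n_B) / ((n_A+n_B)^2 * (n_A+n_B-1)) = 14336/3840 = 3.7333.
        SD[R] = 1.9322.
Step 4: R = E[R], so z = 0 with no continuity correction.
Step 5: Two-sided p-value via normal approximation = 2*(1 - Phi(|z|)) = 1.000000.
Step 6: alpha = 0.1. fail to reject H0.

R = 9, z = 0.0000, p = 1.000000, fail to reject H0.


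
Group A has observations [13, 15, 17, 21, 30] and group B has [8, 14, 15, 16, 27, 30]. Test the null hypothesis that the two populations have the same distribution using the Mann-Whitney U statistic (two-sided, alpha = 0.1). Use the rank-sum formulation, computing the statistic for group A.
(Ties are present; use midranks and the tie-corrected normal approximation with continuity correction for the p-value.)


Step 1: Combine and sort all 11 observations; assign midranks.
sorted (value, group): (8,Y), (13,X), (14,Y), (15,X), (15,Y), (16,Y), (17,X), (21,X), (27,Y), (30,X), (30,Y)
ranks: 8->1, 13->2, 14->3, 15->4.5, 15->4.5, 16->6, 17->7, 21->8, 27->9, 30->10.5, 30->10.5
Step 2: Rank sum for X: R1 = 2 + 4.5 + 7 + 8 + 10.5 = 32.
Step 3: U_X = R1 - n1(n1+1)/2 = 32 - 5*6/2 = 32 - 15 = 17.
       U_Y = n1*n2 - U_X = 30 - 17 = 13.
Step 4: Ties are present, so use the tie-corrected normal approximation (with continuity correction) for the p-value.
Step 5: p-value = 0.783228; compare to alpha = 0.1. fail to reject H0.

U_X = 17, p = 0.783228, fail to reject H0 at alpha = 0.1.


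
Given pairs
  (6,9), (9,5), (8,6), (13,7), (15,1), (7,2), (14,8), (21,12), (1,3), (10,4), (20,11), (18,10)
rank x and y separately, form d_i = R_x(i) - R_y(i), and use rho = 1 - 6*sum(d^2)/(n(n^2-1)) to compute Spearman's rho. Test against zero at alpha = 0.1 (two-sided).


Step 1: Rank x and y separately (midranks; no ties here).
rank(x): 6->2, 9->5, 8->4, 13->7, 15->9, 7->3, 14->8, 21->12, 1->1, 10->6, 20->11, 18->10
rank(y): 9->9, 5->5, 6->6, 7->7, 1->1, 2->2, 8->8, 12->12, 3->3, 4->4, 11->11, 10->10
Step 2: d_i = R_x(i) - R_y(i); compute d_i^2.
  (2-9)^2=49, (5-5)^2=0, (4-6)^2=4, (7-7)^2=0, (9-1)^2=64, (3-2)^2=1, (8-8)^2=0, (12-12)^2=0, (1-3)^2=4, (6-4)^2=4, (11-11)^2=0, (10-10)^2=0
sum(d^2) = 126.
Step 3: rho = 1 - 6*126 / (12*(12^2 - 1)) = 1 - 756/1716 = 0.559441.
Step 4: Under H0, t = rho * sqrt((n-2)/(1-rho^2)) = 2.1344 ~ t(10).
Step 5: Two-sided p-value from the t-distribution with 10 df = 0.058589.
Step 6: alpha = 0.1. reject H0.

rho = 0.5594, p = 0.058589, reject H0 at alpha = 0.1.


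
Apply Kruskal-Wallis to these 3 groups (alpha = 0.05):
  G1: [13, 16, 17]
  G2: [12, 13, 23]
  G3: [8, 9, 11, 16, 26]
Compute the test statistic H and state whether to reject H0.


Step 1: Combine all N = 11 observations and assign midranks.
sorted (value, group, rank): (8,G3,1), (9,G3,2), (11,G3,3), (12,G2,4), (13,G1,5.5), (13,G2,5.5), (16,G1,7.5), (16,G3,7.5), (17,G1,9), (23,G2,10), (26,G3,11)
Step 2: Sum ranks within each group.
R_1 = 22 (n_1 = 3)
R_2 = 19.5 (n_2 = 3)
R_3 = 24.5 (n_3 = 5)
Step 3: H = 12/(N(N+1)) * sum(R_i^2/n_i) - 3(N+1)
     = 12/(11*12) * (22^2/3 + 19.5^2/3 + 24.5^2/5) - 3*12
     = 0.090909 * 408.133 - 36
     = 1.103030.
Step 4: Ties present; correction factor C = 1 - 12/(11^3 - 11) = 0.990909. Corrected H = 1.103030 / 0.990909 = 1.113150.
Step 5: Under H0, H ~ chi^2(2); p-value = 0.573169.
Step 6: alpha = 0.05. fail to reject H0.

H = 1.1131, df = 2, p = 0.573169, fail to reject H0.


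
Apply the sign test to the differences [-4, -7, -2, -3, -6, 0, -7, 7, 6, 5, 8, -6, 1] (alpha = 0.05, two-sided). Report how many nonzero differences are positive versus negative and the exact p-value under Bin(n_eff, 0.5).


Step 1: Discard zero differences. Original n = 13; n_eff = number of nonzero differences = 12.
Nonzero differences (with sign): -4, -7, -2, -3, -6, -7, +7, +6, +5, +8, -6, +1
Step 2: Count signs: positive = 5, negative = 7.
Step 3: Under H0: P(positive) = 0.5, so the number of positives S ~ Bin(12, 0.5).
Step 4: Two-sided exact p-value = sum of Bin(12,0.5) probabilities at or below the observed probability = 0.774414.
Step 5: alpha = 0.05. fail to reject H0.

n_eff = 12, pos = 5, neg = 7, p = 0.774414, fail to reject H0.


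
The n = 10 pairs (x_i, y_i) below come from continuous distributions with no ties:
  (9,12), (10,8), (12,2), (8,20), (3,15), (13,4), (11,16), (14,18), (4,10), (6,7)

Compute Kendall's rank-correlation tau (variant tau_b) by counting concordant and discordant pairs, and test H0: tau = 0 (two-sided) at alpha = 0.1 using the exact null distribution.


Step 1: Enumerate the 45 unordered pairs (i,j) with i<j and classify each by sign(x_j-x_i) * sign(y_j-y_i).
  (1,2):dx=+1,dy=-4->D; (1,3):dx=+3,dy=-10->D; (1,4):dx=-1,dy=+8->D; (1,5):dx=-6,dy=+3->D
  (1,6):dx=+4,dy=-8->D; (1,7):dx=+2,dy=+4->C; (1,8):dx=+5,dy=+6->C; (1,9):dx=-5,dy=-2->C
  (1,10):dx=-3,dy=-5->C; (2,3):dx=+2,dy=-6->D; (2,4):dx=-2,dy=+12->D; (2,5):dx=-7,dy=+7->D
  (2,6):dx=+3,dy=-4->D; (2,7):dx=+1,dy=+8->C; (2,8):dx=+4,dy=+10->C; (2,9):dx=-6,dy=+2->D
  (2,10):dx=-4,dy=-1->C; (3,4):dx=-4,dy=+18->D; (3,5):dx=-9,dy=+13->D; (3,6):dx=+1,dy=+2->C
  (3,7):dx=-1,dy=+14->D; (3,8):dx=+2,dy=+16->C; (3,9):dx=-8,dy=+8->D; (3,10):dx=-6,dy=+5->D
  (4,5):dx=-5,dy=-5->C; (4,6):dx=+5,dy=-16->D; (4,7):dx=+3,dy=-4->D; (4,8):dx=+6,dy=-2->D
  (4,9):dx=-4,dy=-10->C; (4,10):dx=-2,dy=-13->C; (5,6):dx=+10,dy=-11->D; (5,7):dx=+8,dy=+1->C
  (5,8):dx=+11,dy=+3->C; (5,9):dx=+1,dy=-5->D; (5,10):dx=+3,dy=-8->D; (6,7):dx=-2,dy=+12->D
  (6,8):dx=+1,dy=+14->C; (6,9):dx=-9,dy=+6->D; (6,10):dx=-7,dy=+3->D; (7,8):dx=+3,dy=+2->C
  (7,9):dx=-7,dy=-6->C; (7,10):dx=-5,dy=-9->C; (8,9):dx=-10,dy=-8->C; (8,10):dx=-8,dy=-11->C
  (9,10):dx=+2,dy=-3->D
Step 2: C = 20, D = 25, total pairs = 45.
Step 3: tau = (C - D)/(n(n-1)/2) = (20 - 25)/45 = -0.111111.
Step 4: Exact two-sided p-value (enumerate n! = 3628800 permutations of y under H0): p = 0.727490.
Step 5: alpha = 0.1. fail to reject H0.

tau_b = -0.1111 (C=20, D=25), p = 0.727490, fail to reject H0.


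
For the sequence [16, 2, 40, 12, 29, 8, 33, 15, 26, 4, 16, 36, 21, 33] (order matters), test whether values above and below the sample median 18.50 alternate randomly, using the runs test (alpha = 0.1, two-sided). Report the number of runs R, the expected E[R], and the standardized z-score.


Step 1: Compute median = 18.50; label A = above, B = below.
Labels in order: BBABABABABBAAA  (n_A = 7, n_B = 7)
Step 2: Count runs R = 10.
Step 3: Under H0 (random ordering), E[R] = 2*n_A*n_B/(n_A+n_B) + 1 = 2*7*7/14 + 1 = 8.0000.
        Var[R] = 2*n_A*n_B*(2*n_A*n_B - n_A - n_B) / ((n_A+n_B)^2 * (n_A+n_B-1)) = 8232/2548 = 3.2308.
        SD[R] = 1.7974.
Step 4: Continuity-corrected z = (R - 0.5 - E[R]) / SD[R] = (10 - 0.5 - 8.0000) / 1.7974 = 0.8345.
Step 5: Two-sided p-value via normal approximation = 2*(1 - Phi(|z|)) = 0.403986.
Step 6: alpha = 0.1. fail to reject H0.

R = 10, z = 0.8345, p = 0.403986, fail to reject H0.


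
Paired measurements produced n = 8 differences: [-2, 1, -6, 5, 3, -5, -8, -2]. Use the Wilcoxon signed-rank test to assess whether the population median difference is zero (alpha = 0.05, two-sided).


Step 1: Drop any zero differences (none here) and take |d_i|.
|d| = [2, 1, 6, 5, 3, 5, 8, 2]
Step 2: Midrank |d_i| (ties get averaged ranks).
ranks: |2|->2.5, |1|->1, |6|->7, |5|->5.5, |3|->4, |5|->5.5, |8|->8, |2|->2.5
Step 3: Attach original signs; sum ranks with positive sign and with negative sign.
W+ = 1 + 5.5 + 4 = 10.5
W- = 2.5 + 7 + 5.5 + 8 + 2.5 = 25.5
(Check: W+ + W- = 36 should equal n(n+1)/2 = 36.)
Step 4: Test statistic W = min(W+, W-) = 10.5.
Step 5: Ties in |d|, so use the tie-corrected normal approximation.
        E[W] = n(n+1)/4 = 8*9/4 = 18.
        Tie groups: |d|=2 (t=2), |d|=5 (t=2); sum(t^3 - t) = 12.
        Var[W] = n(n+1)(2n+1)/24 - sum(t^3-t)/48 = 1224/24 - 12/48 = 50.75.
        z = (W - E[W]) / sqrt(Var[W]) = (10.5 - 18) / 7.1239 = -1.0528.
        Two-sided p = 2*Phi(z) = 0.292436.
Step 6: alpha = 0.05. fail to reject H0.

W+ = 10.5, W- = 25.5, W = min = 10.5, p = 0.292436, fail to reject H0.


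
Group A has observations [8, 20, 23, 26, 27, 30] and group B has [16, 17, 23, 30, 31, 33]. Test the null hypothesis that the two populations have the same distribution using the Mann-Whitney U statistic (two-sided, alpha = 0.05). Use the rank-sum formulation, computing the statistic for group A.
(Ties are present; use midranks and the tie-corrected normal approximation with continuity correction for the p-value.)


Step 1: Combine and sort all 12 observations; assign midranks.
sorted (value, group): (8,X), (16,Y), (17,Y), (20,X), (23,X), (23,Y), (26,X), (27,X), (30,X), (30,Y), (31,Y), (33,Y)
ranks: 8->1, 16->2, 17->3, 20->4, 23->5.5, 23->5.5, 26->7, 27->8, 30->9.5, 30->9.5, 31->11, 33->12
Step 2: Rank sum for X: R1 = 1 + 4 + 5.5 + 7 + 8 + 9.5 = 35.
Step 3: U_X = R1 - n1(n1+1)/2 = 35 - 6*7/2 = 35 - 21 = 14.
       U_Y = n1*n2 - U_X = 36 - 14 = 22.
Step 4: Ties are present, so use the tie-corrected normal approximation (with continuity correction) for the p-value.
Step 5: p-value = 0.573831; compare to alpha = 0.05. fail to reject H0.

U_X = 14, p = 0.573831, fail to reject H0 at alpha = 0.05.


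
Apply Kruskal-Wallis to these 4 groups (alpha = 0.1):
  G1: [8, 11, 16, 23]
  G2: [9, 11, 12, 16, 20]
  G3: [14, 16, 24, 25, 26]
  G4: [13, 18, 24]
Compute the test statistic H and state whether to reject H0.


Step 1: Combine all N = 17 observations and assign midranks.
sorted (value, group, rank): (8,G1,1), (9,G2,2), (11,G1,3.5), (11,G2,3.5), (12,G2,5), (13,G4,6), (14,G3,7), (16,G1,9), (16,G2,9), (16,G3,9), (18,G4,11), (20,G2,12), (23,G1,13), (24,G3,14.5), (24,G4,14.5), (25,G3,16), (26,G3,17)
Step 2: Sum ranks within each group.
R_1 = 26.5 (n_1 = 4)
R_2 = 31.5 (n_2 = 5)
R_3 = 63.5 (n_3 = 5)
R_4 = 31.5 (n_4 = 3)
Step 3: H = 12/(N(N+1)) * sum(R_i^2/n_i) - 3(N+1)
     = 12/(17*18) * (26.5^2/4 + 31.5^2/5 + 63.5^2/5 + 31.5^2/3) - 3*18
     = 0.039216 * 1511.21 - 54
     = 5.263235.
Step 4: Ties present; correction factor C = 1 - 36/(17^3 - 17) = 0.992647. Corrected H = 5.263235 / 0.992647 = 5.302222.
Step 5: Under H0, H ~ chi^2(3); p-value = 0.150958.
Step 6: alpha = 0.1. fail to reject H0.

H = 5.3022, df = 3, p = 0.150958, fail to reject H0.


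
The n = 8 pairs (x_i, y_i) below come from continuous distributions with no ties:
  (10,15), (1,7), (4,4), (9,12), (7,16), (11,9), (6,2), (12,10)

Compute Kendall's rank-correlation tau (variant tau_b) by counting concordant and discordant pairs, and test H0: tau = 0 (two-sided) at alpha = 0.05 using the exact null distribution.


Step 1: Enumerate the 28 unordered pairs (i,j) with i<j and classify each by sign(x_j-x_i) * sign(y_j-y_i).
  (1,2):dx=-9,dy=-8->C; (1,3):dx=-6,dy=-11->C; (1,4):dx=-1,dy=-3->C; (1,5):dx=-3,dy=+1->D
  (1,6):dx=+1,dy=-6->D; (1,7):dx=-4,dy=-13->C; (1,8):dx=+2,dy=-5->D; (2,3):dx=+3,dy=-3->D
  (2,4):dx=+8,dy=+5->C; (2,5):dx=+6,dy=+9->C; (2,6):dx=+10,dy=+2->C; (2,7):dx=+5,dy=-5->D
  (2,8):dx=+11,dy=+3->C; (3,4):dx=+5,dy=+8->C; (3,5):dx=+3,dy=+12->C; (3,6):dx=+7,dy=+5->C
  (3,7):dx=+2,dy=-2->D; (3,8):dx=+8,dy=+6->C; (4,5):dx=-2,dy=+4->D; (4,6):dx=+2,dy=-3->D
  (4,7):dx=-3,dy=-10->C; (4,8):dx=+3,dy=-2->D; (5,6):dx=+4,dy=-7->D; (5,7):dx=-1,dy=-14->C
  (5,8):dx=+5,dy=-6->D; (6,7):dx=-5,dy=-7->C; (6,8):dx=+1,dy=+1->C; (7,8):dx=+6,dy=+8->C
Step 2: C = 17, D = 11, total pairs = 28.
Step 3: tau = (C - D)/(n(n-1)/2) = (17 - 11)/28 = 0.214286.
Step 4: Exact two-sided p-value (enumerate n! = 40320 permutations of y under H0): p = 0.548413.
Step 5: alpha = 0.05. fail to reject H0.

tau_b = 0.2143 (C=17, D=11), p = 0.548413, fail to reject H0.


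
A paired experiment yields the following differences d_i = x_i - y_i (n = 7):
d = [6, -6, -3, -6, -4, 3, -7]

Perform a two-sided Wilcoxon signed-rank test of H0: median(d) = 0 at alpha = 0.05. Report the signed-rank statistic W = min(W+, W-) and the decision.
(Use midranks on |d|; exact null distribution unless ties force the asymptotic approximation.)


Step 1: Drop any zero differences (none here) and take |d_i|.
|d| = [6, 6, 3, 6, 4, 3, 7]
Step 2: Midrank |d_i| (ties get averaged ranks).
ranks: |6|->5, |6|->5, |3|->1.5, |6|->5, |4|->3, |3|->1.5, |7|->7
Step 3: Attach original signs; sum ranks with positive sign and with negative sign.
W+ = 5 + 1.5 = 6.5
W- = 5 + 1.5 + 5 + 3 + 7 = 21.5
(Check: W+ + W- = 28 should equal n(n+1)/2 = 28.)
Step 4: Test statistic W = min(W+, W-) = 6.5.
Step 5: Ties in |d|, so use the tie-corrected normal approximation.
        E[W] = n(n+1)/4 = 7*8/4 = 14.
        Tie groups: |d|=3 (t=2), |d|=6 (t=3); sum(t^3 - t) = 30.
        Var[W] = n(n+1)(2n+1)/24 - sum(t^3-t)/48 = 840/24 - 30/48 = 34.375.
        z = (W - E[W]) / sqrt(Var[W]) = (6.5 - 14) / 5.8630 = -1.2792.
        Two-sided p = 2*Phi(z) = 0.200825.
Step 6: alpha = 0.05. fail to reject H0.

W+ = 6.5, W- = 21.5, W = min = 6.5, p = 0.200825, fail to reject H0.


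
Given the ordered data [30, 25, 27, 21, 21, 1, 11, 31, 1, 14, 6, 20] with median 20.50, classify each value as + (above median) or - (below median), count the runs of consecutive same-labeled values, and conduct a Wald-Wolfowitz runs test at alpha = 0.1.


Step 1: Compute median = 20.50; label A = above, B = below.
Labels in order: AAAAABBABBBB  (n_A = 6, n_B = 6)
Step 2: Count runs R = 4.
Step 3: Under H0 (random ordering), E[R] = 2*n_A*n_B/(n_A+n_B) + 1 = 2*6*6/12 + 1 = 7.0000.
        Var[R] = 2*n_A*n_B*(2*n_A*n_B - n_A - n_B) / ((n_A+n_B)^2 * (n_A+n_B-1)) = 4320/1584 = 2.7273.
        SD[R] = 1.6514.
Step 4: Continuity-corrected z = (R + 0.5 - E[R]) / SD[R] = (4 + 0.5 - 7.0000) / 1.6514 = -1.5138.
Step 5: Two-sided p-value via normal approximation = 2*(1 - Phi(|z|)) = 0.130070.
Step 6: alpha = 0.1. fail to reject H0.

R = 4, z = -1.5138, p = 0.130070, fail to reject H0.


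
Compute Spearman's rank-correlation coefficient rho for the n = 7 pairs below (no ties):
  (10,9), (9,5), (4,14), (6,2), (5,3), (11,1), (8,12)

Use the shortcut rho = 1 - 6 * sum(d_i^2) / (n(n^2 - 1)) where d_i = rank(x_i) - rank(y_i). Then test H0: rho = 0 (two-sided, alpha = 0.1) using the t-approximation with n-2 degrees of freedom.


Step 1: Rank x and y separately (midranks; no ties here).
rank(x): 10->6, 9->5, 4->1, 6->3, 5->2, 11->7, 8->4
rank(y): 9->5, 5->4, 14->7, 2->2, 3->3, 1->1, 12->6
Step 2: d_i = R_x(i) - R_y(i); compute d_i^2.
  (6-5)^2=1, (5-4)^2=1, (1-7)^2=36, (3-2)^2=1, (2-3)^2=1, (7-1)^2=36, (4-6)^2=4
sum(d^2) = 80.
Step 3: rho = 1 - 6*80 / (7*(7^2 - 1)) = 1 - 480/336 = -0.428571.
Step 4: Under H0, t = rho * sqrt((n-2)/(1-rho^2)) = -1.0607 ~ t(5).
Step 5: Two-sided p-value from the t-distribution with 5 df = 0.337368.
Step 6: alpha = 0.1. fail to reject H0.

rho = -0.4286, p = 0.337368, fail to reject H0 at alpha = 0.1.


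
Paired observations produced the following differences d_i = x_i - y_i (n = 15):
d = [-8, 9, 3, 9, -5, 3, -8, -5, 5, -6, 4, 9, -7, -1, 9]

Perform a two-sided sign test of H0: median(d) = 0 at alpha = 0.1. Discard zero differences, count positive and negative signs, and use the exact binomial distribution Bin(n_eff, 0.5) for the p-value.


Step 1: Discard zero differences. Original n = 15; n_eff = number of nonzero differences = 15.
Nonzero differences (with sign): -8, +9, +3, +9, -5, +3, -8, -5, +5, -6, +4, +9, -7, -1, +9
Step 2: Count signs: positive = 8, negative = 7.
Step 3: Under H0: P(positive) = 0.5, so the number of positives S ~ Bin(15, 0.5).
Step 4: Two-sided exact p-value = sum of Bin(15,0.5) probabilities at or below the observed probability = 1.000000.
Step 5: alpha = 0.1. fail to reject H0.

n_eff = 15, pos = 8, neg = 7, p = 1.000000, fail to reject H0.


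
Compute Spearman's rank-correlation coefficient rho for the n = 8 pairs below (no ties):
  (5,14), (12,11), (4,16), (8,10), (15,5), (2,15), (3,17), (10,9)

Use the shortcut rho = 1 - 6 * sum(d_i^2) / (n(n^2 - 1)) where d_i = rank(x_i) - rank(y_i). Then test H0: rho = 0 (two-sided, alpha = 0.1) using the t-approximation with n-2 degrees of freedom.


Step 1: Rank x and y separately (midranks; no ties here).
rank(x): 5->4, 12->7, 4->3, 8->5, 15->8, 2->1, 3->2, 10->6
rank(y): 14->5, 11->4, 16->7, 10->3, 5->1, 15->6, 17->8, 9->2
Step 2: d_i = R_x(i) - R_y(i); compute d_i^2.
  (4-5)^2=1, (7-4)^2=9, (3-7)^2=16, (5-3)^2=4, (8-1)^2=49, (1-6)^2=25, (2-8)^2=36, (6-2)^2=16
sum(d^2) = 156.
Step 3: rho = 1 - 6*156 / (8*(8^2 - 1)) = 1 - 936/504 = -0.857143.
Step 4: Under H0, t = rho * sqrt((n-2)/(1-rho^2)) = -4.0762 ~ t(6).
Step 5: Two-sided p-value from the t-distribution with 6 df = 0.006530.
Step 6: alpha = 0.1. reject H0.

rho = -0.8571, p = 0.006530, reject H0 at alpha = 0.1.


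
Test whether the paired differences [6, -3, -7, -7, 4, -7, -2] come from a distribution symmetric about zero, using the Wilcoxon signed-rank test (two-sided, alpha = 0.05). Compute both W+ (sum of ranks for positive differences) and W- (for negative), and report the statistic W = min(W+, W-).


Step 1: Drop any zero differences (none here) and take |d_i|.
|d| = [6, 3, 7, 7, 4, 7, 2]
Step 2: Midrank |d_i| (ties get averaged ranks).
ranks: |6|->4, |3|->2, |7|->6, |7|->6, |4|->3, |7|->6, |2|->1
Step 3: Attach original signs; sum ranks with positive sign and with negative sign.
W+ = 4 + 3 = 7
W- = 2 + 6 + 6 + 6 + 1 = 21
(Check: W+ + W- = 28 should equal n(n+1)/2 = 28.)
Step 4: Test statistic W = min(W+, W-) = 7.
Step 5: Ties in |d|, so use the tie-corrected normal approximation.
        E[W] = n(n+1)/4 = 7*8/4 = 14.
        Tie groups: |d|=7 (t=3); sum(t^3 - t) = 24.
        Var[W] = n(n+1)(2n+1)/24 - sum(t^3-t)/48 = 840/24 - 24/48 = 34.5.
        z = (W - E[W]) / sqrt(Var[W]) = (7 - 14) / 5.8737 = -1.1918.
        Two-sided p = 2*Phi(z) = 0.233356.
Step 6: alpha = 0.05. fail to reject H0.

W+ = 7, W- = 21, W = min = 7, p = 0.233356, fail to reject H0.


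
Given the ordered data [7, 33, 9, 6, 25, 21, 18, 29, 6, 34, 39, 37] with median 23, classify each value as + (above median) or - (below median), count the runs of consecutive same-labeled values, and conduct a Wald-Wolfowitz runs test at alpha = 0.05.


Step 1: Compute median = 23; label A = above, B = below.
Labels in order: BABBABBABAAA  (n_A = 6, n_B = 6)
Step 2: Count runs R = 8.
Step 3: Under H0 (random ordering), E[R] = 2*n_A*n_B/(n_A+n_B) + 1 = 2*6*6/12 + 1 = 7.0000.
        Var[R] = 2*n_A*n_B*(2*n_A*n_B - n_A - n_B) / ((n_A+n_B)^2 * (n_A+n_B-1)) = 4320/1584 = 2.7273.
        SD[R] = 1.6514.
Step 4: Continuity-corrected z = (R - 0.5 - E[R]) / SD[R] = (8 - 0.5 - 7.0000) / 1.6514 = 0.3028.
Step 5: Two-sided p-value via normal approximation = 2*(1 - Phi(|z|)) = 0.762069.
Step 6: alpha = 0.05. fail to reject H0.

R = 8, z = 0.3028, p = 0.762069, fail to reject H0.


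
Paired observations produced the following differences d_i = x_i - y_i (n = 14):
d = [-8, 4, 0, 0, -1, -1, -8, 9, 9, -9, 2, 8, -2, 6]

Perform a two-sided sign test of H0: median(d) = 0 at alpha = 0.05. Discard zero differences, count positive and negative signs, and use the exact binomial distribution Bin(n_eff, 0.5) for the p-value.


Step 1: Discard zero differences. Original n = 14; n_eff = number of nonzero differences = 12.
Nonzero differences (with sign): -8, +4, -1, -1, -8, +9, +9, -9, +2, +8, -2, +6
Step 2: Count signs: positive = 6, negative = 6.
Step 3: Under H0: P(positive) = 0.5, so the number of positives S ~ Bin(12, 0.5).
Step 4: Two-sided exact p-value = sum of Bin(12,0.5) probabilities at or below the observed probability = 1.000000.
Step 5: alpha = 0.05. fail to reject H0.

n_eff = 12, pos = 6, neg = 6, p = 1.000000, fail to reject H0.


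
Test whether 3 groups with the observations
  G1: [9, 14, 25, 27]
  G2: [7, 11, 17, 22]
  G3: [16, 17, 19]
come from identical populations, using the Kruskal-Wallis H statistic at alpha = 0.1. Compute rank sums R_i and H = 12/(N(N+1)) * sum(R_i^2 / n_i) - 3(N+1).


Step 1: Combine all N = 11 observations and assign midranks.
sorted (value, group, rank): (7,G2,1), (9,G1,2), (11,G2,3), (14,G1,4), (16,G3,5), (17,G2,6.5), (17,G3,6.5), (19,G3,8), (22,G2,9), (25,G1,10), (27,G1,11)
Step 2: Sum ranks within each group.
R_1 = 27 (n_1 = 4)
R_2 = 19.5 (n_2 = 4)
R_3 = 19.5 (n_3 = 3)
Step 3: H = 12/(N(N+1)) * sum(R_i^2/n_i) - 3(N+1)
     = 12/(11*12) * (27^2/4 + 19.5^2/4 + 19.5^2/3) - 3*12
     = 0.090909 * 404.062 - 36
     = 0.732955.
Step 4: Ties present; correction factor C = 1 - 6/(11^3 - 11) = 0.995455. Corrected H = 0.732955 / 0.995455 = 0.736301.
Step 5: Under H0, H ~ chi^2(2); p-value = 0.692013.
Step 6: alpha = 0.1. fail to reject H0.

H = 0.7363, df = 2, p = 0.692013, fail to reject H0.


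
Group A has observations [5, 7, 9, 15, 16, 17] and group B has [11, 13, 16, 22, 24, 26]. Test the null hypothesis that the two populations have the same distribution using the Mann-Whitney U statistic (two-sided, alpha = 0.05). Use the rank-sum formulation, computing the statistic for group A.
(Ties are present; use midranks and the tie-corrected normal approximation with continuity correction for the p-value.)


Step 1: Combine and sort all 12 observations; assign midranks.
sorted (value, group): (5,X), (7,X), (9,X), (11,Y), (13,Y), (15,X), (16,X), (16,Y), (17,X), (22,Y), (24,Y), (26,Y)
ranks: 5->1, 7->2, 9->3, 11->4, 13->5, 15->6, 16->7.5, 16->7.5, 17->9, 22->10, 24->11, 26->12
Step 2: Rank sum for X: R1 = 1 + 2 + 3 + 6 + 7.5 + 9 = 28.5.
Step 3: U_X = R1 - n1(n1+1)/2 = 28.5 - 6*7/2 = 28.5 - 21 = 7.5.
       U_Y = n1*n2 - U_X = 36 - 7.5 = 28.5.
Step 4: Ties are present, so use the tie-corrected normal approximation (with continuity correction) for the p-value.
Step 5: p-value = 0.108695; compare to alpha = 0.05. fail to reject H0.

U_X = 7.5, p = 0.108695, fail to reject H0 at alpha = 0.05.


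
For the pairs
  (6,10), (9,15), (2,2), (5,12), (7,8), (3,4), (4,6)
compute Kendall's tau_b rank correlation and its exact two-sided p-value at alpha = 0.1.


Step 1: Enumerate the 21 unordered pairs (i,j) with i<j and classify each by sign(x_j-x_i) * sign(y_j-y_i).
  (1,2):dx=+3,dy=+5->C; (1,3):dx=-4,dy=-8->C; (1,4):dx=-1,dy=+2->D; (1,5):dx=+1,dy=-2->D
  (1,6):dx=-3,dy=-6->C; (1,7):dx=-2,dy=-4->C; (2,3):dx=-7,dy=-13->C; (2,4):dx=-4,dy=-3->C
  (2,5):dx=-2,dy=-7->C; (2,6):dx=-6,dy=-11->C; (2,7):dx=-5,dy=-9->C; (3,4):dx=+3,dy=+10->C
  (3,5):dx=+5,dy=+6->C; (3,6):dx=+1,dy=+2->C; (3,7):dx=+2,dy=+4->C; (4,5):dx=+2,dy=-4->D
  (4,6):dx=-2,dy=-8->C; (4,7):dx=-1,dy=-6->C; (5,6):dx=-4,dy=-4->C; (5,7):dx=-3,dy=-2->C
  (6,7):dx=+1,dy=+2->C
Step 2: C = 18, D = 3, total pairs = 21.
Step 3: tau = (C - D)/(n(n-1)/2) = (18 - 3)/21 = 0.714286.
Step 4: Exact two-sided p-value (enumerate n! = 5040 permutations of y under H0): p = 0.030159.
Step 5: alpha = 0.1. reject H0.

tau_b = 0.7143 (C=18, D=3), p = 0.030159, reject H0.


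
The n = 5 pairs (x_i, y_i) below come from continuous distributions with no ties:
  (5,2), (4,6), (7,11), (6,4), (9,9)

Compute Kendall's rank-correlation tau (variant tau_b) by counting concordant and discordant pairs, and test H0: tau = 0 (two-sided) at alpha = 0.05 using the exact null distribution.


Step 1: Enumerate the 10 unordered pairs (i,j) with i<j and classify each by sign(x_j-x_i) * sign(y_j-y_i).
  (1,2):dx=-1,dy=+4->D; (1,3):dx=+2,dy=+9->C; (1,4):dx=+1,dy=+2->C; (1,5):dx=+4,dy=+7->C
  (2,3):dx=+3,dy=+5->C; (2,4):dx=+2,dy=-2->D; (2,5):dx=+5,dy=+3->C; (3,4):dx=-1,dy=-7->C
  (3,5):dx=+2,dy=-2->D; (4,5):dx=+3,dy=+5->C
Step 2: C = 7, D = 3, total pairs = 10.
Step 3: tau = (C - D)/(n(n-1)/2) = (7 - 3)/10 = 0.400000.
Step 4: Exact two-sided p-value (enumerate n! = 120 permutations of y under H0): p = 0.483333.
Step 5: alpha = 0.05. fail to reject H0.

tau_b = 0.4000 (C=7, D=3), p = 0.483333, fail to reject H0.


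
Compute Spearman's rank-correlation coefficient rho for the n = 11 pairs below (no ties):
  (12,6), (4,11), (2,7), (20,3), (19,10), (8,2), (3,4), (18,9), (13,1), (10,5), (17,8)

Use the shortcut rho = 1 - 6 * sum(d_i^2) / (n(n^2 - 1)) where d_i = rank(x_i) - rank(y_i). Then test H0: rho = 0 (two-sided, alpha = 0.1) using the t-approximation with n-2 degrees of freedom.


Step 1: Rank x and y separately (midranks; no ties here).
rank(x): 12->6, 4->3, 2->1, 20->11, 19->10, 8->4, 3->2, 18->9, 13->7, 10->5, 17->8
rank(y): 6->6, 11->11, 7->7, 3->3, 10->10, 2->2, 4->4, 9->9, 1->1, 5->5, 8->8
Step 2: d_i = R_x(i) - R_y(i); compute d_i^2.
  (6-6)^2=0, (3-11)^2=64, (1-7)^2=36, (11-3)^2=64, (10-10)^2=0, (4-2)^2=4, (2-4)^2=4, (9-9)^2=0, (7-1)^2=36, (5-5)^2=0, (8-8)^2=0
sum(d^2) = 208.
Step 3: rho = 1 - 6*208 / (11*(11^2 - 1)) = 1 - 1248/1320 = 0.054545.
Step 4: Under H0, t = rho * sqrt((n-2)/(1-rho^2)) = 0.1639 ~ t(9).
Step 5: Two-sided p-value from the t-distribution with 9 df = 0.873447.
Step 6: alpha = 0.1. fail to reject H0.

rho = 0.0545, p = 0.873447, fail to reject H0 at alpha = 0.1.


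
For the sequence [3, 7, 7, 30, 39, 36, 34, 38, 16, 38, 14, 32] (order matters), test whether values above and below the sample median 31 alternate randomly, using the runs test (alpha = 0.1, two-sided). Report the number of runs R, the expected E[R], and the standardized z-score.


Step 1: Compute median = 31; label A = above, B = below.
Labels in order: BBBBAAAABABA  (n_A = 6, n_B = 6)
Step 2: Count runs R = 6.
Step 3: Under H0 (random ordering), E[R] = 2*n_A*n_B/(n_A+n_B) + 1 = 2*6*6/12 + 1 = 7.0000.
        Var[R] = 2*n_A*n_B*(2*n_A*n_B - n_A - n_B) / ((n_A+n_B)^2 * (n_A+n_B-1)) = 4320/1584 = 2.7273.
        SD[R] = 1.6514.
Step 4: Continuity-corrected z = (R + 0.5 - E[R]) / SD[R] = (6 + 0.5 - 7.0000) / 1.6514 = -0.3028.
Step 5: Two-sided p-value via normal approximation = 2*(1 - Phi(|z|)) = 0.762069.
Step 6: alpha = 0.1. fail to reject H0.

R = 6, z = -0.3028, p = 0.762069, fail to reject H0.


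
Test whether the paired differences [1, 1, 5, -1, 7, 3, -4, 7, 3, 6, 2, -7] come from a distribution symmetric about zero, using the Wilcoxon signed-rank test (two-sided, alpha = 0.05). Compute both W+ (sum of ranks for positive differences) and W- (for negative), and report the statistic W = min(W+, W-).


Step 1: Drop any zero differences (none here) and take |d_i|.
|d| = [1, 1, 5, 1, 7, 3, 4, 7, 3, 6, 2, 7]
Step 2: Midrank |d_i| (ties get averaged ranks).
ranks: |1|->2, |1|->2, |5|->8, |1|->2, |7|->11, |3|->5.5, |4|->7, |7|->11, |3|->5.5, |6|->9, |2|->4, |7|->11
Step 3: Attach original signs; sum ranks with positive sign and with negative sign.
W+ = 2 + 2 + 8 + 11 + 5.5 + 11 + 5.5 + 9 + 4 = 58
W- = 2 + 7 + 11 = 20
(Check: W+ + W- = 78 should equal n(n+1)/2 = 78.)
Step 4: Test statistic W = min(W+, W-) = 20.
Step 5: Ties in |d|, so use the tie-corrected normal approximation.
        E[W] = n(n+1)/4 = 12*13/4 = 39.
        Tie groups: |d|=1 (t=3), |d|=3 (t=2), |d|=7 (t=3); sum(t^3 - t) = 54.
        Var[W] = n(n+1)(2n+1)/24 - sum(t^3-t)/48 = 3900/24 - 54/48 = 161.375.
        z = (W - E[W]) / sqrt(Var[W]) = (20 - 39) / 12.7033 = -1.4957.
        Two-sided p = 2*Phi(z) = 0.134740.
Step 6: alpha = 0.05. fail to reject H0.

W+ = 58, W- = 20, W = min = 20, p = 0.134740, fail to reject H0.


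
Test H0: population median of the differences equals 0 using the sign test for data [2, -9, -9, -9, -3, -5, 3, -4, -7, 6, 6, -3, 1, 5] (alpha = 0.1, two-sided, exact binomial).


Step 1: Discard zero differences. Original n = 14; n_eff = number of nonzero differences = 14.
Nonzero differences (with sign): +2, -9, -9, -9, -3, -5, +3, -4, -7, +6, +6, -3, +1, +5
Step 2: Count signs: positive = 6, negative = 8.
Step 3: Under H0: P(positive) = 0.5, so the number of positives S ~ Bin(14, 0.5).
Step 4: Two-sided exact p-value = sum of Bin(14,0.5) probabilities at or below the observed probability = 0.790527.
Step 5: alpha = 0.1. fail to reject H0.

n_eff = 14, pos = 6, neg = 8, p = 0.790527, fail to reject H0.


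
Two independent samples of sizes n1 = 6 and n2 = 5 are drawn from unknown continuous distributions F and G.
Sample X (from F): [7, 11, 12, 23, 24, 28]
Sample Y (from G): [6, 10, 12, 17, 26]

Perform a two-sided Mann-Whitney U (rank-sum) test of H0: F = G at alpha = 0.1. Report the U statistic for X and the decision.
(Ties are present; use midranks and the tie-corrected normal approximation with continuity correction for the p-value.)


Step 1: Combine and sort all 11 observations; assign midranks.
sorted (value, group): (6,Y), (7,X), (10,Y), (11,X), (12,X), (12,Y), (17,Y), (23,X), (24,X), (26,Y), (28,X)
ranks: 6->1, 7->2, 10->3, 11->4, 12->5.5, 12->5.5, 17->7, 23->8, 24->9, 26->10, 28->11
Step 2: Rank sum for X: R1 = 2 + 4 + 5.5 + 8 + 9 + 11 = 39.5.
Step 3: U_X = R1 - n1(n1+1)/2 = 39.5 - 6*7/2 = 39.5 - 21 = 18.5.
       U_Y = n1*n2 - U_X = 30 - 18.5 = 11.5.
Step 4: Ties are present, so use the tie-corrected normal approximation (with continuity correction) for the p-value.
Step 5: p-value = 0.583025; compare to alpha = 0.1. fail to reject H0.

U_X = 18.5, p = 0.583025, fail to reject H0 at alpha = 0.1.


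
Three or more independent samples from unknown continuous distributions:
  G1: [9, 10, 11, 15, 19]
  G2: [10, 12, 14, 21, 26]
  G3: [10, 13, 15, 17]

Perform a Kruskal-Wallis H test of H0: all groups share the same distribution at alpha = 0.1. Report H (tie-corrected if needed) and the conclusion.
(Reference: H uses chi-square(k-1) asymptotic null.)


Step 1: Combine all N = 14 observations and assign midranks.
sorted (value, group, rank): (9,G1,1), (10,G1,3), (10,G2,3), (10,G3,3), (11,G1,5), (12,G2,6), (13,G3,7), (14,G2,8), (15,G1,9.5), (15,G3,9.5), (17,G3,11), (19,G1,12), (21,G2,13), (26,G2,14)
Step 2: Sum ranks within each group.
R_1 = 30.5 (n_1 = 5)
R_2 = 44 (n_2 = 5)
R_3 = 30.5 (n_3 = 4)
Step 3: H = 12/(N(N+1)) * sum(R_i^2/n_i) - 3(N+1)
     = 12/(14*15) * (30.5^2/5 + 44^2/5 + 30.5^2/4) - 3*15
     = 0.057143 * 805.812 - 45
     = 1.046429.
Step 4: Ties present; correction factor C = 1 - 30/(14^3 - 14) = 0.989011. Corrected H = 1.046429 / 0.989011 = 1.058056.
Step 5: Under H0, H ~ chi^2(2); p-value = 0.589178.
Step 6: alpha = 0.1. fail to reject H0.

H = 1.0581, df = 2, p = 0.589178, fail to reject H0.


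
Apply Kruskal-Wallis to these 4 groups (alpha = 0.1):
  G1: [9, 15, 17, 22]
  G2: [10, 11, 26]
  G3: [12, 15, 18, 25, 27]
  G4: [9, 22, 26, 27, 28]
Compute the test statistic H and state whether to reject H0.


Step 1: Combine all N = 17 observations and assign midranks.
sorted (value, group, rank): (9,G1,1.5), (9,G4,1.5), (10,G2,3), (11,G2,4), (12,G3,5), (15,G1,6.5), (15,G3,6.5), (17,G1,8), (18,G3,9), (22,G1,10.5), (22,G4,10.5), (25,G3,12), (26,G2,13.5), (26,G4,13.5), (27,G3,15.5), (27,G4,15.5), (28,G4,17)
Step 2: Sum ranks within each group.
R_1 = 26.5 (n_1 = 4)
R_2 = 20.5 (n_2 = 3)
R_3 = 48 (n_3 = 5)
R_4 = 58 (n_4 = 5)
Step 3: H = 12/(N(N+1)) * sum(R_i^2/n_i) - 3(N+1)
     = 12/(17*18) * (26.5^2/4 + 20.5^2/3 + 48^2/5 + 58^2/5) - 3*18
     = 0.039216 * 1449.25 - 54
     = 2.833170.
Step 4: Ties present; correction factor C = 1 - 30/(17^3 - 17) = 0.993873. Corrected H = 2.833170 / 0.993873 = 2.850637.
Step 5: Under H0, H ~ chi^2(3); p-value = 0.415232.
Step 6: alpha = 0.1. fail to reject H0.

H = 2.8506, df = 3, p = 0.415232, fail to reject H0.


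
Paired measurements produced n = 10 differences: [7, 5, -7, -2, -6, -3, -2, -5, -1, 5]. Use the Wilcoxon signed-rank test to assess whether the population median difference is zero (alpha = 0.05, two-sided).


Step 1: Drop any zero differences (none here) and take |d_i|.
|d| = [7, 5, 7, 2, 6, 3, 2, 5, 1, 5]
Step 2: Midrank |d_i| (ties get averaged ranks).
ranks: |7|->9.5, |5|->6, |7|->9.5, |2|->2.5, |6|->8, |3|->4, |2|->2.5, |5|->6, |1|->1, |5|->6
Step 3: Attach original signs; sum ranks with positive sign and with negative sign.
W+ = 9.5 + 6 + 6 = 21.5
W- = 9.5 + 2.5 + 8 + 4 + 2.5 + 6 + 1 = 33.5
(Check: W+ + W- = 55 should equal n(n+1)/2 = 55.)
Step 4: Test statistic W = min(W+, W-) = 21.5.
Step 5: Ties in |d|, so use the tie-corrected normal approximation.
        E[W] = n(n+1)/4 = 10*11/4 = 27.5.
        Tie groups: |d|=2 (t=2), |d|=5 (t=3), |d|=7 (t=2); sum(t^3 - t) = 36.
        Var[W] = n(n+1)(2n+1)/24 - sum(t^3-t)/48 = 2310/24 - 36/48 = 95.5.
        z = (W - E[W]) / sqrt(Var[W]) = (21.5 - 27.5) / 9.7724 = -0.6140.
        Two-sided p = 2*Phi(z) = 0.539233.
Step 6: alpha = 0.05. fail to reject H0.

W+ = 21.5, W- = 33.5, W = min = 21.5, p = 0.539233, fail to reject H0.


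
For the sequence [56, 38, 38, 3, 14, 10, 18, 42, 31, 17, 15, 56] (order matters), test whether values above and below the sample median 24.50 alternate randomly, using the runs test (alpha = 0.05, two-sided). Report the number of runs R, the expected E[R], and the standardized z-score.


Step 1: Compute median = 24.50; label A = above, B = below.
Labels in order: AAABBBBAABBA  (n_A = 6, n_B = 6)
Step 2: Count runs R = 5.
Step 3: Under H0 (random ordering), E[R] = 2*n_A*n_B/(n_A+n_B) + 1 = 2*6*6/12 + 1 = 7.0000.
        Var[R] = 2*n_A*n_B*(2*n_A*n_B - n_A - n_B) / ((n_A+n_B)^2 * (n_A+n_B-1)) = 4320/1584 = 2.7273.
        SD[R] = 1.6514.
Step 4: Continuity-corrected z = (R + 0.5 - E[R]) / SD[R] = (5 + 0.5 - 7.0000) / 1.6514 = -0.9083.
Step 5: Two-sided p-value via normal approximation = 2*(1 - Phi(|z|)) = 0.363722.
Step 6: alpha = 0.05. fail to reject H0.

R = 5, z = -0.9083, p = 0.363722, fail to reject H0.


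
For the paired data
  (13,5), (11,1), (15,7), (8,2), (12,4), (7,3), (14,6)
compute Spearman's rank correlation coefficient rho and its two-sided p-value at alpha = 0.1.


Step 1: Rank x and y separately (midranks; no ties here).
rank(x): 13->5, 11->3, 15->7, 8->2, 12->4, 7->1, 14->6
rank(y): 5->5, 1->1, 7->7, 2->2, 4->4, 3->3, 6->6
Step 2: d_i = R_x(i) - R_y(i); compute d_i^2.
  (5-5)^2=0, (3-1)^2=4, (7-7)^2=0, (2-2)^2=0, (4-4)^2=0, (1-3)^2=4, (6-6)^2=0
sum(d^2) = 8.
Step 3: rho = 1 - 6*8 / (7*(7^2 - 1)) = 1 - 48/336 = 0.857143.
Step 4: Under H0, t = rho * sqrt((n-2)/(1-rho^2)) = 3.7210 ~ t(5).
Step 5: Two-sided p-value from the t-distribution with 5 df = 0.013697.
Step 6: alpha = 0.1. reject H0.

rho = 0.8571, p = 0.013697, reject H0 at alpha = 0.1.


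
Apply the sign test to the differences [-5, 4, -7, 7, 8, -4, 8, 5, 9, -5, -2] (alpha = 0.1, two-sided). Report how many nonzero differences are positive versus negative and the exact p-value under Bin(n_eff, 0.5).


Step 1: Discard zero differences. Original n = 11; n_eff = number of nonzero differences = 11.
Nonzero differences (with sign): -5, +4, -7, +7, +8, -4, +8, +5, +9, -5, -2
Step 2: Count signs: positive = 6, negative = 5.
Step 3: Under H0: P(positive) = 0.5, so the number of positives S ~ Bin(11, 0.5).
Step 4: Two-sided exact p-value = sum of Bin(11,0.5) probabilities at or below the observed probability = 1.000000.
Step 5: alpha = 0.1. fail to reject H0.

n_eff = 11, pos = 6, neg = 5, p = 1.000000, fail to reject H0.
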